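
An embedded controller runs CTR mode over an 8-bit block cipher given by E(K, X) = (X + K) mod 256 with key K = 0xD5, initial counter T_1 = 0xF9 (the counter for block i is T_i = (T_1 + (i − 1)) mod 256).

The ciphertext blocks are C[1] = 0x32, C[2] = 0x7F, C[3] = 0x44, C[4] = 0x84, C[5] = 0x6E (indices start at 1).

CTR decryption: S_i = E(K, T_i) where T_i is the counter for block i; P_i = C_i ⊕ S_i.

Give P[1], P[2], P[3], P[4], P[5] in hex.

P[1]: T = 0xF9, S = E(K, T) = 0xCE; 0x32 ⊕ 0xCE = 0xFC.
P[2]: T = 0xFA, S = E(K, T) = 0xCF; 0x7F ⊕ 0xCF = 0xB0.
P[3]: T = 0xFB, S = E(K, T) = 0xD0; 0x44 ⊕ 0xD0 = 0x94.
P[4]: T = 0xFC, S = E(K, T) = 0xD1; 0x84 ⊕ 0xD1 = 0x55.
P[5]: T = 0xFD, S = E(K, T) = 0xD2; 0x6E ⊕ 0xD2 = 0xBC.

P[1] = 0xFC, P[2] = 0xB0, P[3] = 0x94, P[4] = 0x55, P[5] = 0xBC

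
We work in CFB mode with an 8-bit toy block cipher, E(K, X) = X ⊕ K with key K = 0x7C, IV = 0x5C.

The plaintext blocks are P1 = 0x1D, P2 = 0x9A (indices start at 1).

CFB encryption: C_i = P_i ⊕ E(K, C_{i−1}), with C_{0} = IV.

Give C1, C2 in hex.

C1 = 0x3D, C2 = 0xDB

C1: E(K, 0x5C) = 0x20; 0x1D ⊕ 0x20 = 0x3D.
C2: E(K, 0x3D) = 0x41; 0x9A ⊕ 0x41 = 0xDB.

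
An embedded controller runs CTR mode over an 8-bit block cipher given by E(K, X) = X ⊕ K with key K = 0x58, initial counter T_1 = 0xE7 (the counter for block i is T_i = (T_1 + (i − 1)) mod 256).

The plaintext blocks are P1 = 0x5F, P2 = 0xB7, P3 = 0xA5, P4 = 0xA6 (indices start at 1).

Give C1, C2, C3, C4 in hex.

C1 = 0xE0, C2 = 0x07, C3 = 0x14, C4 = 0x14

CTR encryption: S_i = E(K, T_i) where T_i is the counter for block i; C_i = P_i ⊕ S_i.
C1: T = 0xE7, S = E(K, T) = 0xBF; 0x5F ⊕ 0xBF = 0xE0.
C2: T = 0xE8, S = E(K, T) = 0xB0; 0xB7 ⊕ 0xB0 = 0x07.
C3: T = 0xE9, S = E(K, T) = 0xB1; 0xA5 ⊕ 0xB1 = 0x14.
C4: T = 0xEA, S = E(K, T) = 0xB2; 0xA6 ⊕ 0xB2 = 0x14.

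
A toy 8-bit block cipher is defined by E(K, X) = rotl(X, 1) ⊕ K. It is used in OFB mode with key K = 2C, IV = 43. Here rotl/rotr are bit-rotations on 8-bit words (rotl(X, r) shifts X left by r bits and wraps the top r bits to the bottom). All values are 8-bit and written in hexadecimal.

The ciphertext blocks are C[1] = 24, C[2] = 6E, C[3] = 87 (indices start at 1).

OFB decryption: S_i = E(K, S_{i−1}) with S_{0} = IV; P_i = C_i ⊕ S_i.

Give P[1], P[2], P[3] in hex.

P[1]: S = E(K, 43) = AA; 24 ⊕ AA = 8E.
P[2]: S = E(K, AA) = 79; 6E ⊕ 79 = 17.
P[3]: S = E(K, 79) = DE; 87 ⊕ DE = 59.

P[1] = 8E, P[2] = 17, P[3] = 59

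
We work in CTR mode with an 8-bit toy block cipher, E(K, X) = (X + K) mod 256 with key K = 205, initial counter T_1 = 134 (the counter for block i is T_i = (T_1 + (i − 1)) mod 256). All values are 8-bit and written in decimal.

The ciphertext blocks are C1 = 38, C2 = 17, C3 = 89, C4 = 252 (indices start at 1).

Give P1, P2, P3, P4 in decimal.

P1 = 117, P2 = 69, P3 = 12, P4 = 170

CTR decryption: S_i = E(K, T_i) where T_i is the counter for block i; P_i = C_i ⊕ S_i.
P1: T = 134, S = E(K, T) = 83; 38 ⊕ 83 = 117.
P2: T = 135, S = E(K, T) = 84; 17 ⊕ 84 = 69.
P3: T = 136, S = E(K, T) = 85; 89 ⊕ 85 = 12.
P4: T = 137, S = E(K, T) = 86; 252 ⊕ 86 = 170.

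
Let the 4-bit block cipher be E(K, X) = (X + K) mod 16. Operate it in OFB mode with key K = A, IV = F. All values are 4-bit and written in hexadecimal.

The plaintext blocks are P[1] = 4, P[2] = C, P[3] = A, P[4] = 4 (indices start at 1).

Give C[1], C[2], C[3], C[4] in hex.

OFB encryption: S_i = E(K, S_{i−1}) with S_{0} = IV; C_i = P_i ⊕ S_i.
C[1]: S = E(K, F) = 9; 4 ⊕ 9 = D.
C[2]: S = E(K, 9) = 3; C ⊕ 3 = F.
C[3]: S = E(K, 3) = D; A ⊕ D = 7.
C[4]: S = E(K, D) = 7; 4 ⊕ 7 = 3.

C[1] = D, C[2] = F, C[3] = 7, C[4] = 3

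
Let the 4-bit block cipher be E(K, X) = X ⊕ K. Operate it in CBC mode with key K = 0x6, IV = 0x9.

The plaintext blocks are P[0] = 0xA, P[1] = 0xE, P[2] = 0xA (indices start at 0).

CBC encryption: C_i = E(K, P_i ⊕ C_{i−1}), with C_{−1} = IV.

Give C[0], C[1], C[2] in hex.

C[0]: P[0] ⊕ 0x9 = 0x3; E(K, 0x3) = 0x5.
C[1]: P[1] ⊕ 0x5 = 0xB; E(K, 0xB) = 0xD.
C[2]: P[2] ⊕ 0xD = 0x7; E(K, 0x7) = 0x1.

C[0] = 0x5, C[1] = 0xD, C[2] = 0x1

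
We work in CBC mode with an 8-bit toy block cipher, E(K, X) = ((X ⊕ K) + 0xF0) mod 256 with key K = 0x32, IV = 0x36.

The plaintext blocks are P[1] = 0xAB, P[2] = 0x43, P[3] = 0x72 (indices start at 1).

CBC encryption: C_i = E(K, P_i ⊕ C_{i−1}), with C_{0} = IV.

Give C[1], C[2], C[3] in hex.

C[1] = 0x9F, C[2] = 0xDE, C[3] = 0x8E

C[1]: P[1] ⊕ 0x36 = 0x9D; E(K, 0x9D) = 0x9F.
C[2]: P[2] ⊕ 0x9F = 0xDC; E(K, 0xDC) = 0xDE.
C[3]: P[3] ⊕ 0xDE = 0xAC; E(K, 0xAC) = 0x8E.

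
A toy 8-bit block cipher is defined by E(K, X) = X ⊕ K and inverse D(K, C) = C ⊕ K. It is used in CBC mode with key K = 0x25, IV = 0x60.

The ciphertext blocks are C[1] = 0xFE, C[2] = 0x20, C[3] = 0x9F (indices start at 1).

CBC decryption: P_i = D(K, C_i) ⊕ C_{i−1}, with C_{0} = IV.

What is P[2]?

P[2]: D(K, 0x20) = 0x05; 0x05 ⊕ 0xFE = 0xFB.

P[2] = 0xFB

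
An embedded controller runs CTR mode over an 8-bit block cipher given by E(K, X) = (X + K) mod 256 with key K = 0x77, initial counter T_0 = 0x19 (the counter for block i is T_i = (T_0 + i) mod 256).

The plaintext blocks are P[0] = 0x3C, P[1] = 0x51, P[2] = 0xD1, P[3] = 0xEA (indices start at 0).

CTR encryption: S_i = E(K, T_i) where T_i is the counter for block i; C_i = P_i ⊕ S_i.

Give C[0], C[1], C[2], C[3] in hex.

C[0] = 0xAC, C[1] = 0xC0, C[2] = 0x43, C[3] = 0x79

C[0]: T = 0x19, S = E(K, T) = 0x90; 0x3C ⊕ 0x90 = 0xAC.
C[1]: T = 0x1A, S = E(K, T) = 0x91; 0x51 ⊕ 0x91 = 0xC0.
C[2]: T = 0x1B, S = E(K, T) = 0x92; 0xD1 ⊕ 0x92 = 0x43.
C[3]: T = 0x1C, S = E(K, T) = 0x93; 0xEA ⊕ 0x93 = 0x79.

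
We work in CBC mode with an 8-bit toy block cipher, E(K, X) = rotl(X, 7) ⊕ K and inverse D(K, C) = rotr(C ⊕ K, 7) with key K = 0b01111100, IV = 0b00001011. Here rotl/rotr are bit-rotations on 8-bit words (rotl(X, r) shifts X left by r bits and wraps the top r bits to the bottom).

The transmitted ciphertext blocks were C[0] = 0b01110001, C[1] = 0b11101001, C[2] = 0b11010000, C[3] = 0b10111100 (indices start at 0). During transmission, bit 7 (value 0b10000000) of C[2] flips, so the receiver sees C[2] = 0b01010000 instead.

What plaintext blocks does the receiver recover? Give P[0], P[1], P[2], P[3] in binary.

CBC decryption: P_i = D(K, C_i) ⊕ C_{i−1}, with C_{−1} = IV.
Only C[2] changed, to 0b01010000. In CBC, a change in C_i garbles P_i and flips the same bit in P_{i+1}. Decrypting the received ciphertext:
P[0]: D(K, 0b01110001) = 0b00011010; 0b00011010 ⊕ 0b00001011 = 0b00010001.
P[1]: D(K, 0b11101001) = 0b00101011; 0b00101011 ⊕ 0b01110001 = 0b01011010.
P[2]: D(K, 0b01010000) = 0b01011000; 0b01011000 ⊕ 0b11101001 = 0b10110001.
P[3]: D(K, 0b10111100) = 0b10000001; 0b10000001 ⊕ 0b01010000 = 0b11010001.
Blocks that differ from the original plaintext: P[2], P[3].

P[0] = 0b00010001, P[1] = 0b01011010, P[2] = 0b10110001, P[3] = 0b11010001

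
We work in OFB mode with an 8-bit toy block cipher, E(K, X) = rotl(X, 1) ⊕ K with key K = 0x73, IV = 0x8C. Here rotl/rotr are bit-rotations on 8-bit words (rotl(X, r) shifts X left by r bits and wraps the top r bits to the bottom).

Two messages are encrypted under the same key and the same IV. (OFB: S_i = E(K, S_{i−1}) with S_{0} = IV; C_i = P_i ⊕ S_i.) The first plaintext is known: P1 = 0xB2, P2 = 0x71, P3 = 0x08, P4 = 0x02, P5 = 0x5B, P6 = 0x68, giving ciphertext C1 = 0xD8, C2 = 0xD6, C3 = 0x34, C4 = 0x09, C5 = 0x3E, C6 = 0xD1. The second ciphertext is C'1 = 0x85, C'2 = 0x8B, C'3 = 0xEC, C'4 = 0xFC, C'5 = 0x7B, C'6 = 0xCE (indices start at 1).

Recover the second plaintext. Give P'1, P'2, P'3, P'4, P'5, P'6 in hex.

P'1 = 0xEF, P'2 = 0x2C, P'3 = 0xD0, P'4 = 0xF7, P'5 = 0x1E, P'6 = 0x77

In OFB with a reused IV, both messages share the same keystream S_i, so C_i ⊕ C'_i = P_i ⊕ P'_i and thus P'_i = P_i ⊕ C_i ⊕ C'_i.
P'1: 0xB2 ⊕ 0xD8 ⊕ 0x85 = 0xEF.
P'2: 0x71 ⊕ 0xD6 ⊕ 0x8B = 0x2C.
P'3: 0x08 ⊕ 0x34 ⊕ 0xEC = 0xD0.
P'4: 0x02 ⊕ 0x09 ⊕ 0xFC = 0xF7.
P'5: 0x5B ⊕ 0x3E ⊕ 0x7B = 0x1E.
P'6: 0x68 ⊕ 0xD1 ⊕ 0xCE = 0x77.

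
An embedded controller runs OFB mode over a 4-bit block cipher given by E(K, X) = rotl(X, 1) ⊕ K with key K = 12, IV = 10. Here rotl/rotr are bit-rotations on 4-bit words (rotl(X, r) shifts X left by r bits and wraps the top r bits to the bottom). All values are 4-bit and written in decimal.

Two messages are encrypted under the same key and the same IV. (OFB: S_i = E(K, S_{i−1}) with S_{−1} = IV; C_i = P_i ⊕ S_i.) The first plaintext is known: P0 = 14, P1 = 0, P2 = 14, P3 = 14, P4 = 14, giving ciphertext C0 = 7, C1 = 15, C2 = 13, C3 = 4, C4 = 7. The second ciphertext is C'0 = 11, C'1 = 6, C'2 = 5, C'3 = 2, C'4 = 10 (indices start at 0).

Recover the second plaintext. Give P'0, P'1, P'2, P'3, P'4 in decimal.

P'0 = 2, P'1 = 9, P'2 = 6, P'3 = 8, P'4 = 3

In OFB with a reused IV, both messages share the same keystream S_i, so C_i ⊕ C'_i = P_i ⊕ P'_i and thus P'_i = P_i ⊕ C_i ⊕ C'_i.
P'0: 14 ⊕ 7 ⊕ 11 = 2.
P'1: 0 ⊕ 15 ⊕ 6 = 9.
P'2: 14 ⊕ 13 ⊕ 5 = 6.
P'3: 14 ⊕ 4 ⊕ 2 = 8.
P'4: 14 ⊕ 7 ⊕ 10 = 3.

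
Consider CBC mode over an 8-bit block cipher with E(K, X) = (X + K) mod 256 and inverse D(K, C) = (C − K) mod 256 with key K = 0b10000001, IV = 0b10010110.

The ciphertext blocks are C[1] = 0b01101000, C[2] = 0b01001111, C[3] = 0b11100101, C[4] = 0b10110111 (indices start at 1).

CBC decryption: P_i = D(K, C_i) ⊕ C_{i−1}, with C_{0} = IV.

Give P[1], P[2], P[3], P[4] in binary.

P[1] = 0b01110001, P[2] = 0b10100110, P[3] = 0b00101011, P[4] = 0b11010011

P[1]: D(K, 0b01101000) = 0b11100111; 0b11100111 ⊕ 0b10010110 = 0b01110001.
P[2]: D(K, 0b01001111) = 0b11001110; 0b11001110 ⊕ 0b01101000 = 0b10100110.
P[3]: D(K, 0b11100101) = 0b01100100; 0b01100100 ⊕ 0b01001111 = 0b00101011.
P[4]: D(K, 0b10110111) = 0b00110110; 0b00110110 ⊕ 0b11100101 = 0b11010011.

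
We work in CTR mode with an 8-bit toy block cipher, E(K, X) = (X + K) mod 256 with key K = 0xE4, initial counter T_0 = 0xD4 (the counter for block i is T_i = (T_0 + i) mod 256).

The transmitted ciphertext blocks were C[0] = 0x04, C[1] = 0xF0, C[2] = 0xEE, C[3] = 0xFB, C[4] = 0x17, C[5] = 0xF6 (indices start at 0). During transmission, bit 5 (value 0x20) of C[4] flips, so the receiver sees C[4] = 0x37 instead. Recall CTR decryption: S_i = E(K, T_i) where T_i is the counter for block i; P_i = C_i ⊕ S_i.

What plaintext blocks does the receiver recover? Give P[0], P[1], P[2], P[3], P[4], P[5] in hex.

Only C[4] changed, to 0x37. In CTR, a change in C_i flips the same bit in P_i only; the keystream is unaffected. Decrypting the received ciphertext:
P[0]: T = 0xD4, S = E(K, T) = 0xB8; 0x04 ⊕ 0xB8 = 0xBC.
P[1]: T = 0xD5, S = E(K, T) = 0xB9; 0xF0 ⊕ 0xB9 = 0x49.
P[2]: T = 0xD6, S = E(K, T) = 0xBA; 0xEE ⊕ 0xBA = 0x54.
P[3]: T = 0xD7, S = E(K, T) = 0xBB; 0xFB ⊕ 0xBB = 0x40.
P[4]: T = 0xD8, S = E(K, T) = 0xBC; 0x37 ⊕ 0xBC = 0x8B.
P[5]: T = 0xD9, S = E(K, T) = 0xBD; 0xF6 ⊕ 0xBD = 0x4B.
Blocks that differ from the original plaintext: P[4].

P[0] = 0xBC, P[1] = 0x49, P[2] = 0x54, P[3] = 0x40, P[4] = 0x8B, P[5] = 0x4B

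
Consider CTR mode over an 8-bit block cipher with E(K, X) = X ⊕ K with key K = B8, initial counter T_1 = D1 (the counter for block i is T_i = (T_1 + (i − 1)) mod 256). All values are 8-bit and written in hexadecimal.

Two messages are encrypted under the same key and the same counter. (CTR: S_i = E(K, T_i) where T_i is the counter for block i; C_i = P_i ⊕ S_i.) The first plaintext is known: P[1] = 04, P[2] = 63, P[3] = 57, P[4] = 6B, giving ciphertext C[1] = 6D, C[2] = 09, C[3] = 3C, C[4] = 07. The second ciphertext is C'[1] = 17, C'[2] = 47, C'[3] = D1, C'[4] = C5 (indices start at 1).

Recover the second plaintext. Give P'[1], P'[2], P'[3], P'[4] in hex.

P'[1] = 7E, P'[2] = 2D, P'[3] = BA, P'[4] = A9

In CTR with a reused counter, both messages share the same keystream S_i, so C_i ⊕ C'_i = P_i ⊕ P'_i and thus P'_i = P_i ⊕ C_i ⊕ C'_i.
P'[1]: 04 ⊕ 6D ⊕ 17 = 7E.
P'[2]: 63 ⊕ 09 ⊕ 47 = 2D.
P'[3]: 57 ⊕ 3C ⊕ D1 = BA.
P'[4]: 6B ⊕ 07 ⊕ C5 = A9.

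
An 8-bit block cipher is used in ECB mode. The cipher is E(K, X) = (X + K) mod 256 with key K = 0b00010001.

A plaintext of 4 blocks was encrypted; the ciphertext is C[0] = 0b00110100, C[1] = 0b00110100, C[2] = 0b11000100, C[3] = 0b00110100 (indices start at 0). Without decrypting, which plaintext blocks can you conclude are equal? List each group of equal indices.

ECB encrypts each block independently with the same key, so equal ciphertext blocks imply equal plaintext blocks.
C[0] = C[1] = C[3] = 0b00110100, so P[0] = P[1] = P[3].

P[0] = P[1] = P[3]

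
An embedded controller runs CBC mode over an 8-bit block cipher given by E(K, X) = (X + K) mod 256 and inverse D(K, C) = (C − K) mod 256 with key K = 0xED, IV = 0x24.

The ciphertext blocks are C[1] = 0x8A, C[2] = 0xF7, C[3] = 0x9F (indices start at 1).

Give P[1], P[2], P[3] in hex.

CBC decryption: P_i = D(K, C_i) ⊕ C_{i−1}, with C_{0} = IV.
P[1]: D(K, 0x8A) = 0x9D; 0x9D ⊕ 0x24 = 0xB9.
P[2]: D(K, 0xF7) = 0x0A; 0x0A ⊕ 0x8A = 0x80.
P[3]: D(K, 0x9F) = 0xB2; 0xB2 ⊕ 0xF7 = 0x45.

P[1] = 0xB9, P[2] = 0x80, P[3] = 0x45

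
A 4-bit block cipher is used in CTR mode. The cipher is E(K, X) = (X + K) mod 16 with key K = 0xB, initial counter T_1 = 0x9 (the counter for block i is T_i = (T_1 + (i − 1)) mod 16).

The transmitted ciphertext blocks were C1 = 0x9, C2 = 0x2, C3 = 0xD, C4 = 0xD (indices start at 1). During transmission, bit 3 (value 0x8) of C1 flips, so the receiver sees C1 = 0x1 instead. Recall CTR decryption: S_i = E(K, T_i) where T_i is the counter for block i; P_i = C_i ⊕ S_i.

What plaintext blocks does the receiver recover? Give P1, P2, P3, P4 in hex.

Only C1 changed, to 0x1. In CTR, a change in C_i flips the same bit in P_i only; the keystream is unaffected. Decrypting the received ciphertext:
P1: T = 0x9, S = E(K, T) = 0x4; 0x1 ⊕ 0x4 = 0x5.
P2: T = 0xA, S = E(K, T) = 0x5; 0x2 ⊕ 0x5 = 0x7.
P3: T = 0xB, S = E(K, T) = 0x6; 0xD ⊕ 0x6 = 0xB.
P4: T = 0xC, S = E(K, T) = 0x7; 0xD ⊕ 0x7 = 0xA.
Blocks that differ from the original plaintext: P1.

P1 = 0x5, P2 = 0x7, P3 = 0xB, P4 = 0xA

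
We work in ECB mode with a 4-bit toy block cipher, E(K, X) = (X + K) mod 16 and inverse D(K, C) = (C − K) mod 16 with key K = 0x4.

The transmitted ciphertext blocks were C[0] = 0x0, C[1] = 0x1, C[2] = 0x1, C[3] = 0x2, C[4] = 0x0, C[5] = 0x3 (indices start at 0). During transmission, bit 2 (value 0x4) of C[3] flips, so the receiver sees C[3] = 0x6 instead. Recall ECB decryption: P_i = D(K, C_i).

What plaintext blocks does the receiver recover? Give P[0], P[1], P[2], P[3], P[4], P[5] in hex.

P[0] = 0xC, P[1] = 0xD, P[2] = 0xD, P[3] = 0x2, P[4] = 0xC, P[5] = 0xF

Only C[3] changed, to 0x6. In ECB, a change in C_i affects only P_i. Decrypting the received ciphertext:
P[0]: D(K, 0x0) = 0xC.
P[1]: D(K, 0x1) = 0xD.
P[2]: D(K, 0x1) = 0xD.
P[3]: D(K, 0x6) = 0x2.
P[4]: D(K, 0x0) = 0xC.
P[5]: D(K, 0x3) = 0xF.
Blocks that differ from the original plaintext: P[3].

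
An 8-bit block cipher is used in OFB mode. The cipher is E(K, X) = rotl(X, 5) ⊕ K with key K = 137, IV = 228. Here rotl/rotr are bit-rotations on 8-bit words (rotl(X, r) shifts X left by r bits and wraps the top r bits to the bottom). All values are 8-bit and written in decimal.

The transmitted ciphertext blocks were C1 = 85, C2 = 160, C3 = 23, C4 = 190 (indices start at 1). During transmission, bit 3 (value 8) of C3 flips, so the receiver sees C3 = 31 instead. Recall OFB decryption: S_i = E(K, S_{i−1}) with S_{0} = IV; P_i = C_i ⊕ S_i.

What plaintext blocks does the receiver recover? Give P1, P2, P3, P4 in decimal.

P1 = 64, P2 = 139, P3 = 243, P4 = 170

Only C3 changed, to 31. In OFB, a change in C_i flips the same bit in P_i only; the keystream is unaffected. Decrypting the received ciphertext:
P1: S = E(K, 228) = 21; 85 ⊕ 21 = 64.
P2: S = E(K, 21) = 43; 160 ⊕ 43 = 139.
P3: S = E(K, 43) = 236; 31 ⊕ 236 = 243.
P4: S = E(K, 236) = 20; 190 ⊕ 20 = 170.
Blocks that differ from the original plaintext: P3.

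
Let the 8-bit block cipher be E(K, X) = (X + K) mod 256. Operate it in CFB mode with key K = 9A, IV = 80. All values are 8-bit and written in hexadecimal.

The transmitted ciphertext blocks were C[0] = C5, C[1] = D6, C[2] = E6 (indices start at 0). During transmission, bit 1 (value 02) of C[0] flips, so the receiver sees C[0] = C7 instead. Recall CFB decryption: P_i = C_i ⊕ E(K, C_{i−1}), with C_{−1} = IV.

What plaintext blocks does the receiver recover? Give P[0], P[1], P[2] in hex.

Only C[0] changed, to C7. In CFB, a change in C_i flips the same bit in P_i and garbles P_{i+1}. Decrypting the received ciphertext:
P[0]: E(K, 80) = 1A; C7 ⊕ 1A = DD.
P[1]: E(K, C7) = 61; D6 ⊕ 61 = B7.
P[2]: E(K, D6) = 70; E6 ⊕ 70 = 96.
Blocks that differ from the original plaintext: P[0], P[1].

P[0] = DD, P[1] = B7, P[2] = 96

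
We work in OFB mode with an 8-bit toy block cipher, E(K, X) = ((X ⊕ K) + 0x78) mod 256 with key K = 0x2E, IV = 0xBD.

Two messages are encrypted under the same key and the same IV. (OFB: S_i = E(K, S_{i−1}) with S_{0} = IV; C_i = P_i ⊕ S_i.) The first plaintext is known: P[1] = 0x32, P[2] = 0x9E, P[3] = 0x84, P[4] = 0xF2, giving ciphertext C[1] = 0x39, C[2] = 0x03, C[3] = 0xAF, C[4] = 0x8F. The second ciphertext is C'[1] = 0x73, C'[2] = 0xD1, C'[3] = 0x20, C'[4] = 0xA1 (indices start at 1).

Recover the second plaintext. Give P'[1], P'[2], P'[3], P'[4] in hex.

In OFB with a reused IV, both messages share the same keystream S_i, so C_i ⊕ C'_i = P_i ⊕ P'_i and thus P'_i = P_i ⊕ C_i ⊕ C'_i.
P'[1]: 0x32 ⊕ 0x39 ⊕ 0x73 = 0x78.
P'[2]: 0x9E ⊕ 0x03 ⊕ 0xD1 = 0x4C.
P'[3]: 0x84 ⊕ 0xAF ⊕ 0x20 = 0x0B.
P'[4]: 0xF2 ⊕ 0x8F ⊕ 0xA1 = 0xDC.

P'[1] = 0x78, P'[2] = 0x4C, P'[3] = 0x0B, P'[4] = 0xDC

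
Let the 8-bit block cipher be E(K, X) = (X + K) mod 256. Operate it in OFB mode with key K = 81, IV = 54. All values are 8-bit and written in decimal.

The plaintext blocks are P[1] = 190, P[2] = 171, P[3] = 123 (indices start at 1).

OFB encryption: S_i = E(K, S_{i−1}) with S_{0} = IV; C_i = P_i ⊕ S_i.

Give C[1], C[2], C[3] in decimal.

C[1] = 57, C[2] = 115, C[3] = 82

C[1]: S = E(K, 54) = 135; 190 ⊕ 135 = 57.
C[2]: S = E(K, 135) = 216; 171 ⊕ 216 = 115.
C[3]: S = E(K, 216) = 41; 123 ⊕ 41 = 82.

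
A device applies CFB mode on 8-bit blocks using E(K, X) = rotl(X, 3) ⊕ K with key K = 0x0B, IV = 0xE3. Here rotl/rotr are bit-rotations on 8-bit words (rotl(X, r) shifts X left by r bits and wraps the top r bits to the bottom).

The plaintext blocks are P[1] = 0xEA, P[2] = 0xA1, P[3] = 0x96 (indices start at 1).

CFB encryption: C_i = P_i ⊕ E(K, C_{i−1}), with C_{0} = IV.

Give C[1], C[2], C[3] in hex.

C[1]: E(K, 0xE3) = 0x14; 0xEA ⊕ 0x14 = 0xFE.
C[2]: E(K, 0xFE) = 0xFC; 0xA1 ⊕ 0xFC = 0x5D.
C[3]: E(K, 0x5D) = 0xE1; 0x96 ⊕ 0xE1 = 0x77.

C[1] = 0xFE, C[2] = 0x5D, C[3] = 0x77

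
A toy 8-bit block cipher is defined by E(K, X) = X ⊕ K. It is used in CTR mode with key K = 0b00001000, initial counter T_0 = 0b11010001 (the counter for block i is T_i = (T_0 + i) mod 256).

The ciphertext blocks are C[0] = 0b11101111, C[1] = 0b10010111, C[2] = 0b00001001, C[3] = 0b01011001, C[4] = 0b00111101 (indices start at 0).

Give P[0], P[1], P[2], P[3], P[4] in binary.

P[0] = 0b00110110, P[1] = 0b01001101, P[2] = 0b11010010, P[3] = 0b10000101, P[4] = 0b11100000

CTR decryption: S_i = E(K, T_i) where T_i is the counter for block i; P_i = C_i ⊕ S_i.
P[0]: T = 0b11010001, S = E(K, T) = 0b11011001; 0b11101111 ⊕ 0b11011001 = 0b00110110.
P[1]: T = 0b11010010, S = E(K, T) = 0b11011010; 0b10010111 ⊕ 0b11011010 = 0b01001101.
P[2]: T = 0b11010011, S = E(K, T) = 0b11011011; 0b00001001 ⊕ 0b11011011 = 0b11010010.
P[3]: T = 0b11010100, S = E(K, T) = 0b11011100; 0b01011001 ⊕ 0b11011100 = 0b10000101.
P[4]: T = 0b11010101, S = E(K, T) = 0b11011101; 0b00111101 ⊕ 0b11011101 = 0b11100000.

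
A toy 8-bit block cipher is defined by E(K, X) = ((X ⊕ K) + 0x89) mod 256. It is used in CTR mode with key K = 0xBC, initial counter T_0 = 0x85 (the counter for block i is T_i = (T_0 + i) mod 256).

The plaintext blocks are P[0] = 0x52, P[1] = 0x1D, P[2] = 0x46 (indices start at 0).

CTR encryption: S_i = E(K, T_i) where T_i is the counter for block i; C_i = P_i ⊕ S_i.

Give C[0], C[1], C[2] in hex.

C[0]: T = 0x85, S = E(K, T) = 0xC2; 0x52 ⊕ 0xC2 = 0x90.
C[1]: T = 0x86, S = E(K, T) = 0xC3; 0x1D ⊕ 0xC3 = 0xDE.
C[2]: T = 0x87, S = E(K, T) = 0xC4; 0x46 ⊕ 0xC4 = 0x82.

C[0] = 0x90, C[1] = 0xDE, C[2] = 0x82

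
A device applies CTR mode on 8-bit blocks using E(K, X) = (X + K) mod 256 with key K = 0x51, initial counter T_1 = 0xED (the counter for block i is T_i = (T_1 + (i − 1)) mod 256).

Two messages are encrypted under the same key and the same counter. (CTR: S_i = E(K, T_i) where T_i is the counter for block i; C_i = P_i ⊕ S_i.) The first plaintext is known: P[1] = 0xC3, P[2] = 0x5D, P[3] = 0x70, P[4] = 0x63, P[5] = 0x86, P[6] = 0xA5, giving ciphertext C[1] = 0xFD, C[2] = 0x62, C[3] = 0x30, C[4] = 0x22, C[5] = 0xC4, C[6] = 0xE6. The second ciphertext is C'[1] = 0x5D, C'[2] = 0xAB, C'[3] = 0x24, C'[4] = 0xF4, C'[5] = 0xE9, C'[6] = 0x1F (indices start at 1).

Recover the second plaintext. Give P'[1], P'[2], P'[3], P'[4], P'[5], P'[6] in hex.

P'[1] = 0x63, P'[2] = 0x94, P'[3] = 0x64, P'[4] = 0xB5, P'[5] = 0xAB, P'[6] = 0x5C

In CTR with a reused counter, both messages share the same keystream S_i, so C_i ⊕ C'_i = P_i ⊕ P'_i and thus P'_i = P_i ⊕ C_i ⊕ C'_i.
P'[1]: 0xC3 ⊕ 0xFD ⊕ 0x5D = 0x63.
P'[2]: 0x5D ⊕ 0x62 ⊕ 0xAB = 0x94.
P'[3]: 0x70 ⊕ 0x30 ⊕ 0x24 = 0x64.
P'[4]: 0x63 ⊕ 0x22 ⊕ 0xF4 = 0xB5.
P'[5]: 0x86 ⊕ 0xC4 ⊕ 0xE9 = 0xAB.
P'[6]: 0xA5 ⊕ 0xE6 ⊕ 0x1F = 0x5C.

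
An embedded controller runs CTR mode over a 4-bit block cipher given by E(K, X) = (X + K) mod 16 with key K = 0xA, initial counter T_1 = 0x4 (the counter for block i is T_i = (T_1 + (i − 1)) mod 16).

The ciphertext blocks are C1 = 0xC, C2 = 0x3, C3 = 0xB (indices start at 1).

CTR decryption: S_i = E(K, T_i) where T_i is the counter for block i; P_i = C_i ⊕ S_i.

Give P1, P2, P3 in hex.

P1 = 0x2, P2 = 0xC, P3 = 0xB

P1: T = 0x4, S = E(K, T) = 0xE; 0xC ⊕ 0xE = 0x2.
P2: T = 0x5, S = E(K, T) = 0xF; 0x3 ⊕ 0xF = 0xC.
P3: T = 0x6, S = E(K, T) = 0x0; 0xB ⊕ 0x0 = 0xB.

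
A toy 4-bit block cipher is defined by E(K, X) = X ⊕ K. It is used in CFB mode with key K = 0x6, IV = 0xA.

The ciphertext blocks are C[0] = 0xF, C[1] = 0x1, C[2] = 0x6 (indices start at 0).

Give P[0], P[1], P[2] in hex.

P[0] = 0x3, P[1] = 0x8, P[2] = 0x1

CFB decryption: P_i = C_i ⊕ E(K, C_{i−1}), with C_{−1} = IV.
P[0]: E(K, 0xA) = 0xC; 0xF ⊕ 0xC = 0x3.
P[1]: E(K, 0xF) = 0x9; 0x1 ⊕ 0x9 = 0x8.
P[2]: E(K, 0x1) = 0x7; 0x6 ⊕ 0x7 = 0x1.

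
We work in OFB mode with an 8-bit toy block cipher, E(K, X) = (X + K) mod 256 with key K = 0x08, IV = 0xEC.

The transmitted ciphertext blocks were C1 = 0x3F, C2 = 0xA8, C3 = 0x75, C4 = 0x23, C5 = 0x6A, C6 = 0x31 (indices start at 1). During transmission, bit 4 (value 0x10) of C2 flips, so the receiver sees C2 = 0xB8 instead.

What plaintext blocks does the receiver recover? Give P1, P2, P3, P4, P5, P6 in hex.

OFB decryption: S_i = E(K, S_{i−1}) with S_{0} = IV; P_i = C_i ⊕ S_i.
Only C2 changed, to 0xB8. In OFB, a change in C_i flips the same bit in P_i only; the keystream is unaffected. Decrypting the received ciphertext:
P1: S = E(K, 0xEC) = 0xF4; 0x3F ⊕ 0xF4 = 0xCB.
P2: S = E(K, 0xF4) = 0xFC; 0xB8 ⊕ 0xFC = 0x44.
P3: S = E(K, 0xFC) = 0x04; 0x75 ⊕ 0x04 = 0x71.
P4: S = E(K, 0x04) = 0x0C; 0x23 ⊕ 0x0C = 0x2F.
P5: S = E(K, 0x0C) = 0x14; 0x6A ⊕ 0x14 = 0x7E.
P6: S = E(K, 0x14) = 0x1C; 0x31 ⊕ 0x1C = 0x2D.
Blocks that differ from the original plaintext: P2.

P1 = 0xCB, P2 = 0x44, P3 = 0x71, P4 = 0x2F, P5 = 0x7E, P6 = 0x2D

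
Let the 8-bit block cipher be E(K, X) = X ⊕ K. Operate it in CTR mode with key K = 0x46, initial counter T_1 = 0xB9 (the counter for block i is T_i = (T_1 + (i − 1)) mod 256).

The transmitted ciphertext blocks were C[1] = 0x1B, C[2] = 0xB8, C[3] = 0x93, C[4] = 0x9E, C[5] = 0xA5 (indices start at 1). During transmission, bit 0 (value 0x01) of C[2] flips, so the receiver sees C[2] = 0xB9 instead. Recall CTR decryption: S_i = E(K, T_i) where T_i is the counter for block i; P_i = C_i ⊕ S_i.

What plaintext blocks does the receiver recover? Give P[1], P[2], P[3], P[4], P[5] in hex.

P[1] = 0xE4, P[2] = 0x45, P[3] = 0x6E, P[4] = 0x64, P[5] = 0x5E

Only C[2] changed, to 0xB9. In CTR, a change in C_i flips the same bit in P_i only; the keystream is unaffected. Decrypting the received ciphertext:
P[1]: T = 0xB9, S = E(K, T) = 0xFF; 0x1B ⊕ 0xFF = 0xE4.
P[2]: T = 0xBA, S = E(K, T) = 0xFC; 0xB9 ⊕ 0xFC = 0x45.
P[3]: T = 0xBB, S = E(K, T) = 0xFD; 0x93 ⊕ 0xFD = 0x6E.
P[4]: T = 0xBC, S = E(K, T) = 0xFA; 0x9E ⊕ 0xFA = 0x64.
P[5]: T = 0xBD, S = E(K, T) = 0xFB; 0xA5 ⊕ 0xFB = 0x5E.
Blocks that differ from the original plaintext: P[2].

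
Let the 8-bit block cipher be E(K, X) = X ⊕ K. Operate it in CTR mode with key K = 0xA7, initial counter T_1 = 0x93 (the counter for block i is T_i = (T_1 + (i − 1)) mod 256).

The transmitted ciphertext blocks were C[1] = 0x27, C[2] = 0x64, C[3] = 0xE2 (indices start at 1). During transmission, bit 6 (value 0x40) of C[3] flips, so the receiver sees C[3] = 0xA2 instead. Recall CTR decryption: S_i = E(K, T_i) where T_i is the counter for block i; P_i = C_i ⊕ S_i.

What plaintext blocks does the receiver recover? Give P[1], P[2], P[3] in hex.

P[1] = 0x13, P[2] = 0x57, P[3] = 0x90

Only C[3] changed, to 0xA2. In CTR, a change in C_i flips the same bit in P_i only; the keystream is unaffected. Decrypting the received ciphertext:
P[1]: T = 0x93, S = E(K, T) = 0x34; 0x27 ⊕ 0x34 = 0x13.
P[2]: T = 0x94, S = E(K, T) = 0x33; 0x64 ⊕ 0x33 = 0x57.
P[3]: T = 0x95, S = E(K, T) = 0x32; 0xA2 ⊕ 0x32 = 0x90.
Blocks that differ from the original plaintext: P[3].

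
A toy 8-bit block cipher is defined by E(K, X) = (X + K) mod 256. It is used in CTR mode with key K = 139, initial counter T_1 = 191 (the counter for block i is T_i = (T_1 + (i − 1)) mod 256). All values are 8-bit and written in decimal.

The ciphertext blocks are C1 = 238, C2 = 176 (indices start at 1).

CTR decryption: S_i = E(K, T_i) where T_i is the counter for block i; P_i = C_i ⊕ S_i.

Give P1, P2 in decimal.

P1: T = 191, S = E(K, T) = 74; 238 ⊕ 74 = 164.
P2: T = 192, S = E(K, T) = 75; 176 ⊕ 75 = 251.

P1 = 164, P2 = 251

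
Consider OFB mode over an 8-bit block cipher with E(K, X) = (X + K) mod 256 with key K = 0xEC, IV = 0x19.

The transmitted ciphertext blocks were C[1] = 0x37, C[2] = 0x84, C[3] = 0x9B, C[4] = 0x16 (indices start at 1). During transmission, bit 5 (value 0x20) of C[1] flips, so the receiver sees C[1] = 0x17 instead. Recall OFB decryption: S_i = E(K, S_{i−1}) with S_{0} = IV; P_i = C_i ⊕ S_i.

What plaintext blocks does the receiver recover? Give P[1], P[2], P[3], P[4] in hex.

Only C[1] changed, to 0x17. In OFB, a change in C_i flips the same bit in P_i only; the keystream is unaffected. Decrypting the received ciphertext:
P[1]: S = E(K, 0x19) = 0x05; 0x17 ⊕ 0x05 = 0x12.
P[2]: S = E(K, 0x05) = 0xF1; 0x84 ⊕ 0xF1 = 0x75.
P[3]: S = E(K, 0xF1) = 0xDD; 0x9B ⊕ 0xDD = 0x46.
P[4]: S = E(K, 0xDD) = 0xC9; 0x16 ⊕ 0xC9 = 0xDF.
Blocks that differ from the original plaintext: P[1].

P[1] = 0x12, P[2] = 0x75, P[3] = 0x46, P[4] = 0xDF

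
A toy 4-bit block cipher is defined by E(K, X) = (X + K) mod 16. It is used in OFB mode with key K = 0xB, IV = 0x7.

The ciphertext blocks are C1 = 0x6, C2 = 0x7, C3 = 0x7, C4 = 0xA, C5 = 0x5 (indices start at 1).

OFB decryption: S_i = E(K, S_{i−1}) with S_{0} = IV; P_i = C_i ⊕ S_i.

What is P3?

P1: S = E(K, 0x7) = 0x2; 0x6 ⊕ 0x2 = 0x4.
P2: S = E(K, 0x2) = 0xD; 0x7 ⊕ 0xD = 0xA.
P3: S = E(K, 0xD) = 0x8; 0x7 ⊕ 0x8 = 0xF.

P3 = 0xF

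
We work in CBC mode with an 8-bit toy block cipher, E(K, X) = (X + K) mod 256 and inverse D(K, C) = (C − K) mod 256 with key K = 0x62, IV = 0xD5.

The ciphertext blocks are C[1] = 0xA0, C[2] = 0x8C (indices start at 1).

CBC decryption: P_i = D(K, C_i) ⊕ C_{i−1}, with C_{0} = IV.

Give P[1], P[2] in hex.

P[1] = 0xEB, P[2] = 0x8A

P[1]: D(K, 0xA0) = 0x3E; 0x3E ⊕ 0xD5 = 0xEB.
P[2]: D(K, 0x8C) = 0x2A; 0x2A ⊕ 0xA0 = 0x8A.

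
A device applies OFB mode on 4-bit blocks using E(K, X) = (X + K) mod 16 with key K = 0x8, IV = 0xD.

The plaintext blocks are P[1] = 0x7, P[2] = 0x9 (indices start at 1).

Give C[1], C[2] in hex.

OFB encryption: S_i = E(K, S_{i−1}) with S_{0} = IV; C_i = P_i ⊕ S_i.
C[1]: S = E(K, 0xD) = 0x5; 0x7 ⊕ 0x5 = 0x2.
C[2]: S = E(K, 0x5) = 0xD; 0x9 ⊕ 0xD = 0x4.

C[1] = 0x2, C[2] = 0x4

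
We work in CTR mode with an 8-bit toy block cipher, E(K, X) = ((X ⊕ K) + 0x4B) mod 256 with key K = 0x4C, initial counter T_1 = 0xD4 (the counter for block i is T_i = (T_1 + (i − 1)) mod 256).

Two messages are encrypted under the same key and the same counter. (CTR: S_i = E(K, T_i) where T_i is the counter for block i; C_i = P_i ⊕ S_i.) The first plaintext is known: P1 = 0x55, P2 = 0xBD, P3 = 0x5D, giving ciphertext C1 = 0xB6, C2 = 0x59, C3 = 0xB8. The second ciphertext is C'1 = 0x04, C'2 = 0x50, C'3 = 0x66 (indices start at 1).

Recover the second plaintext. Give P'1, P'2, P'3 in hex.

In CTR with a reused counter, both messages share the same keystream S_i, so C_i ⊕ C'_i = P_i ⊕ P'_i and thus P'_i = P_i ⊕ C_i ⊕ C'_i.
P'1: 0x55 ⊕ 0xB6 ⊕ 0x04 = 0xE7.
P'2: 0xBD ⊕ 0x59 ⊕ 0x50 = 0xB4.
P'3: 0x5D ⊕ 0xB8 ⊕ 0x66 = 0x83.

P'1 = 0xE7, P'2 = 0xB4, P'3 = 0x83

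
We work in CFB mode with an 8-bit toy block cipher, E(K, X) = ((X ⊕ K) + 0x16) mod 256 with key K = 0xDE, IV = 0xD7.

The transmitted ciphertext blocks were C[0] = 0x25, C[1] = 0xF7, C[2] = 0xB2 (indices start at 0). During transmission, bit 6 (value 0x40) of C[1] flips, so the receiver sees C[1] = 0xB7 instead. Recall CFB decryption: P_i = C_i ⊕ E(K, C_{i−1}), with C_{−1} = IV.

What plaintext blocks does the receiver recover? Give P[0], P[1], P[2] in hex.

Only C[1] changed, to 0xB7. In CFB, a change in C_i flips the same bit in P_i and garbles P_{i+1}. Decrypting the received ciphertext:
P[0]: E(K, 0xD7) = 0x1F; 0x25 ⊕ 0x1F = 0x3A.
P[1]: E(K, 0x25) = 0x11; 0xB7 ⊕ 0x11 = 0xA6.
P[2]: E(K, 0xB7) = 0x7F; 0xB2 ⊕ 0x7F = 0xCD.
Blocks that differ from the original plaintext: P[1], P[2].

P[0] = 0x3A, P[1] = 0xA6, P[2] = 0xCD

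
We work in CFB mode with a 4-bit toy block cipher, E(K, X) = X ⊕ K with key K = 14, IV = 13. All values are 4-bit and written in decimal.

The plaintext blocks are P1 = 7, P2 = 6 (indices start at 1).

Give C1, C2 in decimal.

C1 = 4, C2 = 12

CFB encryption: C_i = P_i ⊕ E(K, C_{i−1}), with C_{0} = IV.
C1: E(K, 13) = 3; 7 ⊕ 3 = 4.
C2: E(K, 4) = 10; 6 ⊕ 10 = 12.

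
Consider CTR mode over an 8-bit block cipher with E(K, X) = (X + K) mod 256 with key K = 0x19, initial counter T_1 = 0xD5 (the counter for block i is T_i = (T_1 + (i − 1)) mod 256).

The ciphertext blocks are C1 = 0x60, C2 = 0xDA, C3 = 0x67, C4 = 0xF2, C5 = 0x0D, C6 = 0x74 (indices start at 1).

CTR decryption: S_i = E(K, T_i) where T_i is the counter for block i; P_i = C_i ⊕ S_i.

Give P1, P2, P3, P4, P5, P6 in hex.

P1: T = 0xD5, S = E(K, T) = 0xEE; 0x60 ⊕ 0xEE = 0x8E.
P2: T = 0xD6, S = E(K, T) = 0xEF; 0xDA ⊕ 0xEF = 0x35.
P3: T = 0xD7, S = E(K, T) = 0xF0; 0x67 ⊕ 0xF0 = 0x97.
P4: T = 0xD8, S = E(K, T) = 0xF1; 0xF2 ⊕ 0xF1 = 0x03.
P5: T = 0xD9, S = E(K, T) = 0xF2; 0x0D ⊕ 0xF2 = 0xFF.
P6: T = 0xDA, S = E(K, T) = 0xF3; 0x74 ⊕ 0xF3 = 0x87.

P1 = 0x8E, P2 = 0x35, P3 = 0x97, P4 = 0x03, P5 = 0xFF, P6 = 0x87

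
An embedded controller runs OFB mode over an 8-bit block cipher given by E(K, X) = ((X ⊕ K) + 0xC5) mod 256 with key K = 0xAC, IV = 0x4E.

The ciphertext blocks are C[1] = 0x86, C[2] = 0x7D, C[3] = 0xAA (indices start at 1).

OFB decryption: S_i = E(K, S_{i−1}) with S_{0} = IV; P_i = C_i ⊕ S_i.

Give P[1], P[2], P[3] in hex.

P[1] = 0x21, P[2] = 0xAD, P[3] = 0xEB

P[1]: S = E(K, 0x4E) = 0xA7; 0x86 ⊕ 0xA7 = 0x21.
P[2]: S = E(K, 0xA7) = 0xD0; 0x7D ⊕ 0xD0 = 0xAD.
P[3]: S = E(K, 0xD0) = 0x41; 0xAA ⊕ 0x41 = 0xEB.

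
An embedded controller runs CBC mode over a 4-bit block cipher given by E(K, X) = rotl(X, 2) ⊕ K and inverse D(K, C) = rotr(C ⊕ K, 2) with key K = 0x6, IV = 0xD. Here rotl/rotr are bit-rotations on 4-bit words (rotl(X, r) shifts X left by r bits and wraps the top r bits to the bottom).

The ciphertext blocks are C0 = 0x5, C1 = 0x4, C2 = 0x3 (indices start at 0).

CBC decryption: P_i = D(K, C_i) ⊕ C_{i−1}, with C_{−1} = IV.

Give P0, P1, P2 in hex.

P0: D(K, 0x5) = 0xC; 0xC ⊕ 0xD = 0x1.
P1: D(K, 0x4) = 0x8; 0x8 ⊕ 0x5 = 0xD.
P2: D(K, 0x3) = 0x5; 0x5 ⊕ 0x4 = 0x1.

P0 = 0x1, P1 = 0xD, P2 = 0x1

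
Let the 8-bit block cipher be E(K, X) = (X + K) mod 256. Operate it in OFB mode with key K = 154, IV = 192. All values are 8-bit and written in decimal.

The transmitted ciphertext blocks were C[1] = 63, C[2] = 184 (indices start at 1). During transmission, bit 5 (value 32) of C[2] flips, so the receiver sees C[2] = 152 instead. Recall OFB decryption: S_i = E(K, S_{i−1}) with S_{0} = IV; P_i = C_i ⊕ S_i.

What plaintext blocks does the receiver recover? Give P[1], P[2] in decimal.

P[1] = 101, P[2] = 108

Only C[2] changed, to 152. In OFB, a change in C_i flips the same bit in P_i only; the keystream is unaffected. Decrypting the received ciphertext:
P[1]: S = E(K, 192) = 90; 63 ⊕ 90 = 101.
P[2]: S = E(K, 90) = 244; 152 ⊕ 244 = 108.
Blocks that differ from the original plaintext: P[2].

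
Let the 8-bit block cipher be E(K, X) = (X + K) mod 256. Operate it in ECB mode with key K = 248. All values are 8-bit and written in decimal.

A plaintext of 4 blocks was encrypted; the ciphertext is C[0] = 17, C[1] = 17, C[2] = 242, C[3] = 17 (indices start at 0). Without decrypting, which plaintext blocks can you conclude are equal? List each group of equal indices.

ECB encrypts each block independently with the same key, so equal ciphertext blocks imply equal plaintext blocks.
C[0] = C[1] = C[3] = 17, so P[0] = P[1] = P[3].

P[0] = P[1] = P[3]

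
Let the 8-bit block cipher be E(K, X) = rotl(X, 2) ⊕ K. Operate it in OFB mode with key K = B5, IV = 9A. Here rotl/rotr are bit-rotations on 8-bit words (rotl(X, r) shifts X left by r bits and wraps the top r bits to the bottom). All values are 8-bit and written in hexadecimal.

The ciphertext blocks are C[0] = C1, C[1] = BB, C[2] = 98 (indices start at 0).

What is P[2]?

OFB decryption: S_i = E(K, S_{i−1}) with S_{−1} = IV; P_i = C_i ⊕ S_i.
P[0]: S = E(K, 9A) = DF; C1 ⊕ DF = 1E.
P[1]: S = E(K, DF) = CA; BB ⊕ CA = 71.
P[2]: S = E(K, CA) = 9E; 98 ⊕ 9E = 06.

P[2] = 06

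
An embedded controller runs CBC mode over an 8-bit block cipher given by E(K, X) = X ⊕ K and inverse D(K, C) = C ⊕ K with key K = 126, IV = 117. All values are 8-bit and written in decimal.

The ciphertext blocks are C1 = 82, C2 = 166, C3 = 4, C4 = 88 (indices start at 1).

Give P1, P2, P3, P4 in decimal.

CBC decryption: P_i = D(K, C_i) ⊕ C_{i−1}, with C_{0} = IV.
P1: D(K, 82) = 44; 44 ⊕ 117 = 89.
P2: D(K, 166) = 216; 216 ⊕ 82 = 138.
P3: D(K, 4) = 122; 122 ⊕ 166 = 220.
P4: D(K, 88) = 38; 38 ⊕ 4 = 34.

P1 = 89, P2 = 138, P3 = 220, P4 = 34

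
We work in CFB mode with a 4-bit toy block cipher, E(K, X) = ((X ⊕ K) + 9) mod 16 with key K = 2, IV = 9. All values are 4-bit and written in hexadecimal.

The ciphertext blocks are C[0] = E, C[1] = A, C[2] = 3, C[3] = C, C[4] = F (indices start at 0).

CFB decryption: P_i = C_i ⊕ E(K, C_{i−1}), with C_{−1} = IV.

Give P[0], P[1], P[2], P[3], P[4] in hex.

P[0]: E(K, 9) = 4; E ⊕ 4 = A.
P[1]: E(K, E) = 5; A ⊕ 5 = F.
P[2]: E(K, A) = 1; 3 ⊕ 1 = 2.
P[3]: E(K, 3) = A; C ⊕ A = 6.
P[4]: E(K, C) = 7; F ⊕ 7 = 8.

P[0] = A, P[1] = F, P[2] = 2, P[3] = 6, P[4] = 8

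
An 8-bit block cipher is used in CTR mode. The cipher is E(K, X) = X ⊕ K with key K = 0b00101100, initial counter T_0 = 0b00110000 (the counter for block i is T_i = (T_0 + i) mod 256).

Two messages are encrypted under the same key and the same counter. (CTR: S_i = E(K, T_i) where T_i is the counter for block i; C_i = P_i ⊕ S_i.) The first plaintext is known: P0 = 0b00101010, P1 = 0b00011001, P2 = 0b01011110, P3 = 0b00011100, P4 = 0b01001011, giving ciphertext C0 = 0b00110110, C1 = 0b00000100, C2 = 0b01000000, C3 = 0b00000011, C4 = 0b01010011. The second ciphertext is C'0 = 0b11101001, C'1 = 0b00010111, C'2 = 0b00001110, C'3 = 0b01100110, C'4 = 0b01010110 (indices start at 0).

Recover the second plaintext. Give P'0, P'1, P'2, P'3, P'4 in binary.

In CTR with a reused counter, both messages share the same keystream S_i, so C_i ⊕ C'_i = P_i ⊕ P'_i and thus P'_i = P_i ⊕ C_i ⊕ C'_i.
P'0: 0b00101010 ⊕ 0b00110110 ⊕ 0b11101001 = 0b11110101.
P'1: 0b00011001 ⊕ 0b00000100 ⊕ 0b00010111 = 0b00001010.
P'2: 0b01011110 ⊕ 0b01000000 ⊕ 0b00001110 = 0b00010000.
P'3: 0b00011100 ⊕ 0b00000011 ⊕ 0b01100110 = 0b01111001.
P'4: 0b01001011 ⊕ 0b01010011 ⊕ 0b01010110 = 0b01001110.

P'0 = 0b11110101, P'1 = 0b00001010, P'2 = 0b00010000, P'3 = 0b01111001, P'4 = 0b01001110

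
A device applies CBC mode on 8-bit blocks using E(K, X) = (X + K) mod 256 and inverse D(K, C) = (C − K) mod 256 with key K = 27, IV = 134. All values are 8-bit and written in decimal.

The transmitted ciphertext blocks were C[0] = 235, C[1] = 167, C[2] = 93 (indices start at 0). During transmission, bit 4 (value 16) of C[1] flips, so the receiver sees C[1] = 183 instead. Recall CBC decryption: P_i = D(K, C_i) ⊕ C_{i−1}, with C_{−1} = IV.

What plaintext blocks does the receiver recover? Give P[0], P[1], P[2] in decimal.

Only C[1] changed, to 183. In CBC, a change in C_i garbles P_i and flips the same bit in P_{i+1}. Decrypting the received ciphertext:
P[0]: D(K, 235) = 208; 208 ⊕ 134 = 86.
P[1]: D(K, 183) = 156; 156 ⊕ 235 = 119.
P[2]: D(K, 93) = 66; 66 ⊕ 183 = 245.
Blocks that differ from the original plaintext: P[1], P[2].

P[0] = 86, P[1] = 119, P[2] = 245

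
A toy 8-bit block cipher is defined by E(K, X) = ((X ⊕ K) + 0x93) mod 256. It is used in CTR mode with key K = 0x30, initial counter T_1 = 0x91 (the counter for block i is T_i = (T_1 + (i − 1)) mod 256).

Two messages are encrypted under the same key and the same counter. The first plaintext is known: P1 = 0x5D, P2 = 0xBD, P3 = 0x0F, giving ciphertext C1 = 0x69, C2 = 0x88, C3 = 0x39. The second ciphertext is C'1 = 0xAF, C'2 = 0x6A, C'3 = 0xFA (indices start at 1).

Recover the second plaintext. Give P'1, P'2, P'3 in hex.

In CTR with a reused counter, both messages share the same keystream S_i, so C_i ⊕ C'_i = P_i ⊕ P'_i and thus P'_i = P_i ⊕ C_i ⊕ C'_i.
P'1: 0x5D ⊕ 0x69 ⊕ 0xAF = 0x9B.
P'2: 0xBD ⊕ 0x88 ⊕ 0x6A = 0x5F.
P'3: 0x0F ⊕ 0x39 ⊕ 0xFA = 0xCC.

P'1 = 0x9B, P'2 = 0x5F, P'3 = 0xCC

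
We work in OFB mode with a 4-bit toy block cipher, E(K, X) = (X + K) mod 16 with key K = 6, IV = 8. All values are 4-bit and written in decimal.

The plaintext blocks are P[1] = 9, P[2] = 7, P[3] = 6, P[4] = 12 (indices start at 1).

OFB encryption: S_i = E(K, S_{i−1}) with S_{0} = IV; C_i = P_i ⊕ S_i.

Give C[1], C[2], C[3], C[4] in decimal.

C[1] = 7, C[2] = 3, C[3] = 12, C[4] = 12

C[1]: S = E(K, 8) = 14; 9 ⊕ 14 = 7.
C[2]: S = E(K, 14) = 4; 7 ⊕ 4 = 3.
C[3]: S = E(K, 4) = 10; 6 ⊕ 10 = 12.
C[4]: S = E(K, 10) = 0; 12 ⊕ 0 = 12.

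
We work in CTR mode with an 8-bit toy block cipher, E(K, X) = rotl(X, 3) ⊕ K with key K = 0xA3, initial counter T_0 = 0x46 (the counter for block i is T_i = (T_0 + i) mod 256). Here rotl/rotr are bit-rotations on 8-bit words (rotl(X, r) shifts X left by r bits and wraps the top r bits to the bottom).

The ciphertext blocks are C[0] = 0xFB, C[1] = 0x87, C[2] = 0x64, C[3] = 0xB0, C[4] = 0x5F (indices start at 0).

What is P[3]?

P[3] = 0x59

CTR decryption: S_i = E(K, T_i) where T_i is the counter for block i; P_i = C_i ⊕ S_i.
P[3]: T = 0x49, S = E(K, T) = 0xE9; 0xB0 ⊕ 0xE9 = 0x59.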